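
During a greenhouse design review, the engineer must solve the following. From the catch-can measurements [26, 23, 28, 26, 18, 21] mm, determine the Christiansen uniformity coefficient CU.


xbar = 142 / 6 = 23.667
sum|xi - xbar| = 18
CU = 100 * (1 - 18 / (6 * 23.667))
   = 100 * (1 - 0.1268)
   = 87.32%


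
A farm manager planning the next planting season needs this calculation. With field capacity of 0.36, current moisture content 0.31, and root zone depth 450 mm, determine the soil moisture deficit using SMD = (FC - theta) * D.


SMD = (FC - theta) * D
    = (0.36 - 0.31) * 450
    = 0.050 * 450
    = 22.50 mm


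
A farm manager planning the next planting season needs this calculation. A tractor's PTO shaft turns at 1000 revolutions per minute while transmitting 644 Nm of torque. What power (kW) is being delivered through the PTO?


P = 2*pi*n*T / 60000
  = 2*pi * 1000 * 644 / 60000
  = 4046371.34 / 60000
  = 67.44 kW


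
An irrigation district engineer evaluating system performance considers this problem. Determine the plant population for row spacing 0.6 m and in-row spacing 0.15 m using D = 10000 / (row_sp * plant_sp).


D = 10000 / (row_sp * plant_sp)
  = 10000 / (0.6 * 0.15)
  = 10000 / 0.0900
  = 111111.11 plants/ha


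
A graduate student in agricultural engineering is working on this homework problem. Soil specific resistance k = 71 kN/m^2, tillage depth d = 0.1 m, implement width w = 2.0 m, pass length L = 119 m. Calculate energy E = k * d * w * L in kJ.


E = k * d * w * L
  = 71 * 0.1 * 2.0 * 119
  = 1689.80 kJ


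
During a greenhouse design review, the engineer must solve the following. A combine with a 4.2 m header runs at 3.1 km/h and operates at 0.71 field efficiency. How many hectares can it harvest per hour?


C = w * v * eta_f / 10
  = 4.2 * 3.1 * 0.71 / 10
  = 9.24 / 10
  = 0.92 ha/h


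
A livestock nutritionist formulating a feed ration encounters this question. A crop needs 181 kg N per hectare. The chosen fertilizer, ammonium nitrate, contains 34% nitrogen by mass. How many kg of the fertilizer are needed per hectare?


Rate = N_required / (N_content / 100)
     = 181 / (34 / 100)
     = 181 / 0.34
     = 532.35 kg/ha


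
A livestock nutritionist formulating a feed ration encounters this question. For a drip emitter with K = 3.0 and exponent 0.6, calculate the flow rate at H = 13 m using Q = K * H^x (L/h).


Q = K * H^x
  = 3.0 * 13^0.6
  = 3.0 * 4.6598
  = 13.98 L/h


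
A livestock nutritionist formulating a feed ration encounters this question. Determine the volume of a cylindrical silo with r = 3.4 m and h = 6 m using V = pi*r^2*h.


V = pi * r^2 * h
  = pi * 3.4^2 * 6
  = pi * 11.56 * 6
  = 217.90 m^3


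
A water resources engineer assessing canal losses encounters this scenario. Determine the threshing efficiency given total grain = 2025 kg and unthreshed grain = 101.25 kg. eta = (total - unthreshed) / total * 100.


eta = (total - unthreshed) / total * 100
    = (2025 - 101.25) / 2025 * 100
    = 1923.75 / 2025 * 100
    = 95%


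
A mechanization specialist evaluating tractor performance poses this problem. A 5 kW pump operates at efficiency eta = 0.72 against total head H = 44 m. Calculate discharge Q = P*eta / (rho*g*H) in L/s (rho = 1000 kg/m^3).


Q = (P * 1000 * eta) / (rho * g * H)
  = (5 * 1000 * 0.72) / (1000 * 9.81 * 44)
  = 3600 / 431640
  = 0.00834 m^3/s = 8.34 L/s


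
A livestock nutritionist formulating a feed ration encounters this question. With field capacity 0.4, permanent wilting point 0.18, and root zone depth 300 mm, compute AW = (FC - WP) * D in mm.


AW = (FC - WP) * D
   = (0.4 - 0.18) * 300
   = 0.22 * 300
   = 66 mm


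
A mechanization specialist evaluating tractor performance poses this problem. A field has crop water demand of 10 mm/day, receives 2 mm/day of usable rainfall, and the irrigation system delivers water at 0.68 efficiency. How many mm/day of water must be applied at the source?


IWR = (ETc - Pe) / Ea
    = (10 - 2) / 0.68
    = 8 / 0.68
    = 11.76 mm/day


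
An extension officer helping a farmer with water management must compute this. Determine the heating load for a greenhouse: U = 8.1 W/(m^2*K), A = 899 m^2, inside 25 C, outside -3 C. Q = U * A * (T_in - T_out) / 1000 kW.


dT = 25 - (-3) = 28 K
Q = U * A * dT
  = 8.1 * 899 * 28
  = 203893.20 W = 203.89 kW


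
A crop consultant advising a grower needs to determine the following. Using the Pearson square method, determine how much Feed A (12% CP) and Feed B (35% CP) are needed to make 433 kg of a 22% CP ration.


parts_A = CP_b - target = 35 - 22 = 13
parts_B = target - CP_a = 22 - 12 = 10
total_parts = 13 + 10 = 23
Feed A = 433 * 13 / 23 = 244.74 kg
Feed B = 433 * 10 / 23 = 188.26 kg

244.74 kg


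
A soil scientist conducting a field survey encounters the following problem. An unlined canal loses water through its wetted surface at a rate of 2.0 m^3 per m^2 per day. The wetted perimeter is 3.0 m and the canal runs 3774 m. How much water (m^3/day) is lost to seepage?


S = C * P * L
  = 2.0 * 3.0 * 3774
  = 22644 m^3/day


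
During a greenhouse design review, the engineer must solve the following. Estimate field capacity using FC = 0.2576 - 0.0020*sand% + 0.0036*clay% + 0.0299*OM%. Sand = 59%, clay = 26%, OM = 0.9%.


FC = 0.2576 - 0.0020*59 + 0.0036*26 + 0.0299*0.9
   = 0.2576 - 0.1180 + 0.0936 + 0.0269
   = 0.2601


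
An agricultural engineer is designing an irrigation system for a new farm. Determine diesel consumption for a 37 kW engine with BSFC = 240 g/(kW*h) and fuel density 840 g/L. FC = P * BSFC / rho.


FC = P * BSFC / rho_fuel
   = 37 * 240 / 840
   = 8880 / 840
   = 10.57 L/h


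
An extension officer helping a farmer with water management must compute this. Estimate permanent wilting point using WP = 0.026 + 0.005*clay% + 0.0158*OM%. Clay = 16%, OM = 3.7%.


WP = 0.026 + 0.005*16 + 0.0158*3.7
   = 0.026 + 0.0800 + 0.0585
   = 0.1645


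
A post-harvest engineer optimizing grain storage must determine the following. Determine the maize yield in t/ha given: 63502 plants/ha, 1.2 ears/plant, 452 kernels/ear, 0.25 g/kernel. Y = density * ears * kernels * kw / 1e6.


Y = density * ears * kernels * kw
  = 63502 * 1.2 * 452 * 0.25 g/ha
  = 8610871.20 g/ha
  = 8610.87 kg/ha = 8.61 t/ha


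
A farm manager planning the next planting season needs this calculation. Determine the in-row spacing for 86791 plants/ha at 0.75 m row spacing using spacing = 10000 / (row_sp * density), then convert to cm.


spacing = 10000 / (row_sp * density)
        = 10000 / (0.75 * 86791)
        = 10000 / 65093.25
        = 0.15363 m = 15.36 cm


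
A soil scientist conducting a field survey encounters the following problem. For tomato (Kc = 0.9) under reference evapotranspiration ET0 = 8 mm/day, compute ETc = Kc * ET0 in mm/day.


ETc = Kc * ET0
    = 0.9 * 8
    = 7.20 mm/day


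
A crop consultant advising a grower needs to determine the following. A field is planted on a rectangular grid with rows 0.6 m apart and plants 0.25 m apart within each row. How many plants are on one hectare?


D = 10000 / (row_sp * plant_sp)
  = 10000 / (0.6 * 0.25)
  = 10000 / 0.1500
  = 66666.67 plants/ha


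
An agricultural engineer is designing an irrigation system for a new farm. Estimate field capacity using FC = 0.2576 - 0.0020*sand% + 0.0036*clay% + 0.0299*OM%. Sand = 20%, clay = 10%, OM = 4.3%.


FC = 0.2576 - 0.0020*20 + 0.0036*10 + 0.0299*4.3
   = 0.2576 - 0.0400 + 0.0360 + 0.1286
   = 0.3822


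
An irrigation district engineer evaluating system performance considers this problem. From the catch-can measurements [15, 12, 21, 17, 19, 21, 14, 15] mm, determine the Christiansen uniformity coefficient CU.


xbar = 134 / 8 = 16.750
sum|xi - xbar| = 22
CU = 100 * (1 - 22 / (8 * 16.750))
   = 100 * (1 - 0.1642)
   = 83.58%


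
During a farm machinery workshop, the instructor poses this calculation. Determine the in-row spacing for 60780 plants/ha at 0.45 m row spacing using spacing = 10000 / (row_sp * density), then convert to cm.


spacing = 10000 / (row_sp * density)
        = 10000 / (0.45 * 60780)
        = 10000 / 27351
        = 0.36562 m = 36.56 cm


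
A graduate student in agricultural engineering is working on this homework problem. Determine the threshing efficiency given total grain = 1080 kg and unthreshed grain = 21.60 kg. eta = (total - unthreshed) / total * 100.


eta = (total - unthreshed) / total * 100
    = (1080 - 21.60) / 1080 * 100
    = 1058.40 / 1080 * 100
    = 98%


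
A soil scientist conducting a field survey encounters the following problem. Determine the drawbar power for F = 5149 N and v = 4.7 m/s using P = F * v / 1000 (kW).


P = F * v / 1000
  = 5149 * 4.7 / 1000
  = 24200.30 / 1000
  = 24.20 kW


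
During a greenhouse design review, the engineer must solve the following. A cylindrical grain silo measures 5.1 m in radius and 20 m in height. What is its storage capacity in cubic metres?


V = pi * r^2 * h
  = pi * 5.1^2 * 20
  = pi * 26.01 * 20
  = 1634.26 m^3


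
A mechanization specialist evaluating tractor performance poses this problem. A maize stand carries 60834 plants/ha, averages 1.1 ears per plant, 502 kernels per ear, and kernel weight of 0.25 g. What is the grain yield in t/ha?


Y = density * ears * kernels * kw
  = 60834 * 1.1 * 502 * 0.25 g/ha
  = 8398133.70 g/ha
  = 8398.13 kg/ha = 8.40 t/ha


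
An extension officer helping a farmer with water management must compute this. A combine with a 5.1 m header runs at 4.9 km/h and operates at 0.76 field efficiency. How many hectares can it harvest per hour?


C = w * v * eta_f / 10
  = 5.1 * 4.9 * 0.76 / 10
  = 18.99 / 10
  = 1.90 ha/h


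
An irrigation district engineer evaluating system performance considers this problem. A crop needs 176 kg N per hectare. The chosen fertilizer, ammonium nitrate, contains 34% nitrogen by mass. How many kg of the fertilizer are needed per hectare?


Rate = N_required / (N_content / 100)
     = 176 / (34 / 100)
     = 176 / 0.34
     = 517.65 kg/ha


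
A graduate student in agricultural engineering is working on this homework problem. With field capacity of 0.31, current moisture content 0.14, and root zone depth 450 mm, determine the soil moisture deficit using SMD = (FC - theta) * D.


SMD = (FC - theta) * D
    = (0.31 - 0.14) * 450
    = 0.170 * 450
    = 76.50 mm


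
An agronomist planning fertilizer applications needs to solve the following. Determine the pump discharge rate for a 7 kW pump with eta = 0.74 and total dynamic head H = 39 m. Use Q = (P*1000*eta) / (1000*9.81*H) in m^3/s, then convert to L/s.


Q = (P * 1000 * eta) / (rho * g * H)
  = (7 * 1000 * 0.74) / (1000 * 9.81 * 39)
  = 5180 / 382590
  = 0.01354 m^3/s = 13.54 L/s


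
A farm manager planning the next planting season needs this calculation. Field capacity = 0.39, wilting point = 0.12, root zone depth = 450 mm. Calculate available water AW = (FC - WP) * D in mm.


AW = (FC - WP) * D
   = (0.39 - 0.12) * 450
   = 0.27 * 450
   = 121.50 mm


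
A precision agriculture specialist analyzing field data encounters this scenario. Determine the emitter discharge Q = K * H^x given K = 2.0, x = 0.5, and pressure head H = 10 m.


Q = K * H^x
  = 2.0 * 10^0.5
  = 2.0 * 3.1623
  = 6.32 L/h


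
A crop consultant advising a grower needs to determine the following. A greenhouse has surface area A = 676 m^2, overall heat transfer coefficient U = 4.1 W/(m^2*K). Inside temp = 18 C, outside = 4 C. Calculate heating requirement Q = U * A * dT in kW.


dT = 18 - (4) = 14 K
Q = U * A * dT
  = 4.1 * 676 * 14
  = 38802.40 W = 38.80 kW


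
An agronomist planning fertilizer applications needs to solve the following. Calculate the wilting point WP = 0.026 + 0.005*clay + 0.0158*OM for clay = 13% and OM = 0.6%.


WP = 0.026 + 0.005*13 + 0.0158*0.6
   = 0.026 + 0.0650 + 0.0095
   = 0.1005


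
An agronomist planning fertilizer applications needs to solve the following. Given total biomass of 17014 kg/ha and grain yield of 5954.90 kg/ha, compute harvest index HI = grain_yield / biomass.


HI = grain_yield / biomass
   = 5954.90 / 17014
   = 0.35


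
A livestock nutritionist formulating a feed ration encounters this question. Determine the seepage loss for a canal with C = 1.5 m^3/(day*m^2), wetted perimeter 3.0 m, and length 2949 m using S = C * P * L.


S = C * P * L
  = 1.5 * 3.0 * 2949
  = 13270.50 m^3/day


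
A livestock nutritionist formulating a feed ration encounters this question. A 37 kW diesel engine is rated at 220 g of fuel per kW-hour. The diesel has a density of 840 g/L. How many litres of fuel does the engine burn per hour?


FC = P * BSFC / rho_fuel
   = 37 * 220 / 840
   = 8140 / 840
   = 9.69 L/h


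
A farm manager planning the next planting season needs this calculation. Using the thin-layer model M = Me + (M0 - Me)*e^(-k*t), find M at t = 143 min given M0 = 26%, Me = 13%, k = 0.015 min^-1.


M = Me + (M0 - Me) * e^(-k*t)
  = 13 + (26 - 13) * e^(-0.015*143)
  = 13 + 13 * e^(-2.145)
  = 13 + 13 * 0.11707
  = 13 + 1.5219
  = 14.52%


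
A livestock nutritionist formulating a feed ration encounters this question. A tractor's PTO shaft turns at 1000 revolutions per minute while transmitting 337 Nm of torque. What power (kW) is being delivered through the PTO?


P = 2*pi*n*T / 60000
  = 2*pi * 1000 * 337 / 60000
  = 2117433.45 / 60000
  = 35.29 kW


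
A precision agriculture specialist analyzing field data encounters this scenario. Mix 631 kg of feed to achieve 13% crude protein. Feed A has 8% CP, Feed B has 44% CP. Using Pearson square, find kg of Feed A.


parts_A = CP_b - target = 44 - 13 = 31
parts_B = target - CP_a = 13 - 8 = 5
total_parts = 31 + 5 = 36
Feed A = 631 * 31 / 36 = 543.36 kg
Feed B = 631 * 5 / 36 = 87.64 kg

543.36 kg


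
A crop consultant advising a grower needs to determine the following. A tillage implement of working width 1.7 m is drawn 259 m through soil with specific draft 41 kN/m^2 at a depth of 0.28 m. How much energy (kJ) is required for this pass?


E = k * d * w * L
  = 41 * 0.28 * 1.7 * 259
  = 5054.64 kJ


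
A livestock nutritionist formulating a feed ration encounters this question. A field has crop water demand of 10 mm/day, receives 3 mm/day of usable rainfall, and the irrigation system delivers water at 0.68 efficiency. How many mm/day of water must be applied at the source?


IWR = (ETc - Pe) / Ea
    = (10 - 3) / 0.68
    = 7 / 0.68
    = 10.29 mm/day


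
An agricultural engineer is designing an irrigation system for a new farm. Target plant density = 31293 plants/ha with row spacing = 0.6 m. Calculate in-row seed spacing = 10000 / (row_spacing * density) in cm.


spacing = 10000 / (row_sp * density)
        = 10000 / (0.6 * 31293)
        = 10000 / 18775.80
        = 0.53260 m = 53.26 cm


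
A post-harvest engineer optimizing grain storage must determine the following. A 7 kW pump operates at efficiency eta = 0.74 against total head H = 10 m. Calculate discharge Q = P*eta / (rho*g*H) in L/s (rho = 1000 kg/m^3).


Q = (P * 1000 * eta) / (rho * g * H)
  = (7 * 1000 * 0.74) / (1000 * 9.81 * 10)
  = 5180 / 98100
  = 0.05280 m^3/s = 52.80 L/s


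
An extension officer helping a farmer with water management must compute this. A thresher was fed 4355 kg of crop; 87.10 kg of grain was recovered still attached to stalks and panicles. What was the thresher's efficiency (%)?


eta = (total - unthreshed) / total * 100
    = (4355 - 87.10) / 4355 * 100
    = 4267.90 / 4355 * 100
    = 98%


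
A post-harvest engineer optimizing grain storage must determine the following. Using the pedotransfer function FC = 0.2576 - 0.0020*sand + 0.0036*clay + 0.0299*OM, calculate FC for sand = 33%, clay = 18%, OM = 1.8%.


FC = 0.2576 - 0.0020*33 + 0.0036*18 + 0.0299*1.8
   = 0.2576 - 0.0660 + 0.0648 + 0.0538
   = 0.3102


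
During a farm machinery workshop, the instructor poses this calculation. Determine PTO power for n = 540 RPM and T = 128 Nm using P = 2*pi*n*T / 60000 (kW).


P = 2*pi*n*T / 60000
  = 2*pi * 540 * 128 / 60000
  = 434293.77 / 60000
  = 7.24 kW


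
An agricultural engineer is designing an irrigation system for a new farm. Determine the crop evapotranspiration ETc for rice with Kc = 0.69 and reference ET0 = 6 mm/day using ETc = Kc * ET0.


ETc = Kc * ET0
    = 0.69 * 6
    = 4.14 mm/day


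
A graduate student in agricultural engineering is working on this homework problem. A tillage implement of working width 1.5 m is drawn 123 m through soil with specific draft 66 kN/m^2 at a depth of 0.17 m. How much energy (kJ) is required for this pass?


E = k * d * w * L
  = 66 * 0.17 * 1.5 * 123
  = 2070.09 kJ


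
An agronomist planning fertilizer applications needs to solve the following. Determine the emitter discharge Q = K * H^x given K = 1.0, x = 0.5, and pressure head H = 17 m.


Q = K * H^x
  = 1.0 * 17^0.5
  = 1.0 * 4.1231
  = 4.12 L/h


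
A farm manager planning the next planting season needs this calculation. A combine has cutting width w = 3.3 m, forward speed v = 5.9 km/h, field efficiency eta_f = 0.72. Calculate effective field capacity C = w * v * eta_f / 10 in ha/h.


C = w * v * eta_f / 10
  = 3.3 * 5.9 * 0.72 / 10
  = 14.02 / 10
  = 1.40 ha/h


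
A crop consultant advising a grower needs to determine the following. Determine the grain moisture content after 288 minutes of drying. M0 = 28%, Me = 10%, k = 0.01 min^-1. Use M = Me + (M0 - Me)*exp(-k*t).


M = Me + (M0 - Me) * e^(-k*t)
  = 10 + (28 - 10) * e^(-0.01*288)
  = 10 + 18 * e^(-2.880)
  = 10 + 18 * 0.05613
  = 10 + 1.0104
  = 11.01%


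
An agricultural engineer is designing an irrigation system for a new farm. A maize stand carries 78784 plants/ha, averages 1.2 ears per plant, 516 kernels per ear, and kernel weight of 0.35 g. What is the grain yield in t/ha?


Y = density * ears * kernels * kw
  = 78784 * 1.2 * 516 * 0.35 g/ha
  = 17074068.48 g/ha
  = 17074.07 kg/ha = 17.07 t/ha


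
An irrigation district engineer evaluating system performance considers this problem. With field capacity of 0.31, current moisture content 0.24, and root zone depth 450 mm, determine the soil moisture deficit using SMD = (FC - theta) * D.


SMD = (FC - theta) * D
    = (0.31 - 0.24) * 450
    = 0.070 * 450
    = 31.50 mm


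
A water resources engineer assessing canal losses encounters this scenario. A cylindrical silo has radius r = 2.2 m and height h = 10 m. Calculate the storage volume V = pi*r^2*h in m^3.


V = pi * r^2 * h
  = pi * 2.2^2 * 10
  = pi * 4.84 * 10
  = 152.05 m^3


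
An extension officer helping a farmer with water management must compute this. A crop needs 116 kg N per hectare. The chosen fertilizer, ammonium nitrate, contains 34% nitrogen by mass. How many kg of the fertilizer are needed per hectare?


Rate = N_required / (N_content / 100)
     = 116 / (34 / 100)
     = 116 / 0.34
     = 341.18 kg/ha


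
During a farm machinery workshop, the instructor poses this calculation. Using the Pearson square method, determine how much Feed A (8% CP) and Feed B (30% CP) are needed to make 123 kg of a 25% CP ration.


parts_A = CP_b - target = 30 - 25 = 5
parts_B = target - CP_a = 25 - 8 = 17
total_parts = 5 + 17 = 22
Feed A = 123 * 5 / 22 = 27.95 kg
Feed B = 123 * 17 / 22 = 95.05 kg

27.95 kg


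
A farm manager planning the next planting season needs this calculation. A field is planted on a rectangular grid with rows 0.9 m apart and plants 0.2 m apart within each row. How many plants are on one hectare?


D = 10000 / (row_sp * plant_sp)
  = 10000 / (0.9 * 0.2)
  = 10000 / 0.1800
  = 55555.56 plants/ha


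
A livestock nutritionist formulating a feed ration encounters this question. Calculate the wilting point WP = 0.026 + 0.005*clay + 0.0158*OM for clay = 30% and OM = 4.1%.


WP = 0.026 + 0.005*30 + 0.0158*4.1
   = 0.026 + 0.1500 + 0.0648
   = 0.2408


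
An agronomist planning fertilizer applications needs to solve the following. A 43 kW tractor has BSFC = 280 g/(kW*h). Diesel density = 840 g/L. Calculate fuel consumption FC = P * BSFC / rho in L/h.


FC = P * BSFC / rho_fuel
   = 43 * 280 / 840
   = 12040 / 840
   = 14.33 L/h


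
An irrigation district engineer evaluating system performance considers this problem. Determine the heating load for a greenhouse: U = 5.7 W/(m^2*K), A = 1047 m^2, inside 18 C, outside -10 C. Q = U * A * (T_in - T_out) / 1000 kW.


dT = 18 - (-10) = 28 K
Q = U * A * dT
  = 5.7 * 1047 * 28
  = 167101.20 W = 167.10 kW


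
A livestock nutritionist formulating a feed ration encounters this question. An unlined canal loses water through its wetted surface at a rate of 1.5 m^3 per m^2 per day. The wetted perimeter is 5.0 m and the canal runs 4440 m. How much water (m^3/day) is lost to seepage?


S = C * P * L
  = 1.5 * 5.0 * 4440
  = 33300 m^3/day


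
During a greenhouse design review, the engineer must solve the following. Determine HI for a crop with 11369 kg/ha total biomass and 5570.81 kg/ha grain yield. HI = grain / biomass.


HI = grain_yield / biomass
   = 5570.81 / 11369
   = 0.49


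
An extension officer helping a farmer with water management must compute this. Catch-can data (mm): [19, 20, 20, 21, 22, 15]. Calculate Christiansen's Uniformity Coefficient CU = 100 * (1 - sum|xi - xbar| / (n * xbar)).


xbar = 117 / 6 = 19.500
sum|xi - xbar| = 10
CU = 100 * (1 - 10 / (6 * 19.500))
   = 100 * (1 - 0.0855)
   = 91.45%


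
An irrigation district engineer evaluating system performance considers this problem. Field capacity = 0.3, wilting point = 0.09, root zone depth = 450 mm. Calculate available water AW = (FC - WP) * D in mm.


AW = (FC - WP) * D
   = (0.3 - 0.09) * 450
   = 0.21 * 450
   = 94.50 mm


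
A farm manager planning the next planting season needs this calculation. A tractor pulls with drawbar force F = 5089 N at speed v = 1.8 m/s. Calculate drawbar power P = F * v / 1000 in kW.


P = F * v / 1000
  = 5089 * 1.8 / 1000
  = 9160.20 / 1000
  = 9.16 kW


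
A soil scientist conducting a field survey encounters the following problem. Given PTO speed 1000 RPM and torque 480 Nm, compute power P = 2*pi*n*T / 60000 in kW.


P = 2*pi*n*T / 60000
  = 2*pi * 1000 * 480 / 60000
  = 3015928.95 / 60000
  = 50.27 kW


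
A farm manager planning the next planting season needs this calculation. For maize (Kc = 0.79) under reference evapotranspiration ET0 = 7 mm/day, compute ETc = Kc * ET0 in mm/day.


ETc = Kc * ET0
    = 0.79 * 7
    = 5.53 mm/day


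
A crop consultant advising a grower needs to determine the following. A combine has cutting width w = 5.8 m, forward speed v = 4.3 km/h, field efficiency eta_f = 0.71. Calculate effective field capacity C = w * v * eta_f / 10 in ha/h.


C = w * v * eta_f / 10
  = 5.8 * 4.3 * 0.71 / 10
  = 17.71 / 10
  = 1.77 ha/h


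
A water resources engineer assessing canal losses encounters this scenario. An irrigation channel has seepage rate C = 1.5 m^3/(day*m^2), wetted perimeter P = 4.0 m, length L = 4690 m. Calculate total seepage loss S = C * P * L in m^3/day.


S = C * P * L
  = 1.5 * 4.0 * 4690
  = 28140 m^3/day


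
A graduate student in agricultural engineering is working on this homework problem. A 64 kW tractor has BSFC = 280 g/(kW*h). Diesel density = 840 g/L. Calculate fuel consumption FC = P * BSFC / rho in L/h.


FC = P * BSFC / rho_fuel
   = 64 * 280 / 840
   = 17920 / 840
   = 21.33 L/h


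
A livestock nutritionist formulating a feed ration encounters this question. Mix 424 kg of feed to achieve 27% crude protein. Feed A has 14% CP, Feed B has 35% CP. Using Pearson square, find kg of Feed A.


parts_A = CP_b - target = 35 - 27 = 8
parts_B = target - CP_a = 27 - 14 = 13
total_parts = 8 + 13 = 21
Feed A = 424 * 8 / 21 = 161.52 kg
Feed B = 424 * 13 / 21 = 262.48 kg

161.52 kg


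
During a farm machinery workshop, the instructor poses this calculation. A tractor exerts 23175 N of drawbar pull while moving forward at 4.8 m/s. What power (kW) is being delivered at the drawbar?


P = F * v / 1000
  = 23175 * 4.8 / 1000
  = 111240 / 1000
  = 111.24 kW


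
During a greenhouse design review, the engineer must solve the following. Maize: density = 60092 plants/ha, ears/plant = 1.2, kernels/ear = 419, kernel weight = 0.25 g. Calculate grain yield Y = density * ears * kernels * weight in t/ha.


Y = density * ears * kernels * kw
  = 60092 * 1.2 * 419 * 0.25 g/ha
  = 7553564.40 g/ha
  = 7553.56 kg/ha = 7.55 t/ha


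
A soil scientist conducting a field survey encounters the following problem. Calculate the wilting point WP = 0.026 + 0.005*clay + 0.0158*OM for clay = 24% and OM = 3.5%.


WP = 0.026 + 0.005*24 + 0.0158*3.5
   = 0.026 + 0.1200 + 0.0553
   = 0.2013


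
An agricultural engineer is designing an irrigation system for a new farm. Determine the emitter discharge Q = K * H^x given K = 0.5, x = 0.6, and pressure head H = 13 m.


Q = K * H^x
  = 0.5 * 13^0.6
  = 0.5 * 4.6598
  = 2.33 L/h


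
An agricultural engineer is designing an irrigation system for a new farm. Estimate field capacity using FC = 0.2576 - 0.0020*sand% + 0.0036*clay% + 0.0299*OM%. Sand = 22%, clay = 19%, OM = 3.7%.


FC = 0.2576 - 0.0020*22 + 0.0036*19 + 0.0299*3.7
   = 0.2576 - 0.0440 + 0.0684 + 0.1106
   = 0.3926


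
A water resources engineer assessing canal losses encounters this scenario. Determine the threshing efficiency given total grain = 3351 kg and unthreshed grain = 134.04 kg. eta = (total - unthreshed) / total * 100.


eta = (total - unthreshed) / total * 100
    = (3351 - 134.04) / 3351 * 100
    = 3216.96 / 3351 * 100
    = 96%


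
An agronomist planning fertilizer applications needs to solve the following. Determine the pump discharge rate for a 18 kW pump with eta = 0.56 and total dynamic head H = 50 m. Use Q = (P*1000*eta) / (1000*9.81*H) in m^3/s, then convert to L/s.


Q = (P * 1000 * eta) / (rho * g * H)
  = (18 * 1000 * 0.56) / (1000 * 9.81 * 50)
  = 10080 / 490500
  = 0.02055 m^3/s = 20.55 L/s


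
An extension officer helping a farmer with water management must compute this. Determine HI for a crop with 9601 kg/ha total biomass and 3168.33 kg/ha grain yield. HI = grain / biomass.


HI = grain_yield / biomass
   = 3168.33 / 9601
   = 0.33


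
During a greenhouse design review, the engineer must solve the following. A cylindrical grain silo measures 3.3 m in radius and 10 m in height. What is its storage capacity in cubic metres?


V = pi * r^2 * h
  = pi * 3.3^2 * 10
  = pi * 10.89 * 10
  = 342.12 m^3


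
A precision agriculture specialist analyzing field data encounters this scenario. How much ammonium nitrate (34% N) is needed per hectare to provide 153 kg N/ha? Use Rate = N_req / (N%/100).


Rate = N_required / (N_content / 100)
     = 153 / (34 / 100)
     = 153 / 0.34
     = 450 kg/ha


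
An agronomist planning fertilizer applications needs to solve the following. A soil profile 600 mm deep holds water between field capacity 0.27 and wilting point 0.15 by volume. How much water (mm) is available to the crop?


AW = (FC - WP) * D
   = (0.27 - 0.15) * 600
   = 0.12 * 600
   = 72 mm


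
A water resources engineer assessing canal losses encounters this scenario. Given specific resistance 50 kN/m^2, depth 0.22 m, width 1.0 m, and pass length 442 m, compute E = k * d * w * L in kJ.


E = k * d * w * L
  = 50 * 0.22 * 1.0 * 442
  = 4862 kJ


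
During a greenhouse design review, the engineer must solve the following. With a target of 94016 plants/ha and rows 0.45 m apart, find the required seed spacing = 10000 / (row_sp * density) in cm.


spacing = 10000 / (row_sp * density)
        = 10000 / (0.45 * 94016)
        = 10000 / 42307.20
        = 0.23637 m = 23.64 cm


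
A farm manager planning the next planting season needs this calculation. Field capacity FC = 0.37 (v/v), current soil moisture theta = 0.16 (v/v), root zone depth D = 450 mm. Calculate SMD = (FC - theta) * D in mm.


SMD = (FC - theta) * D
    = (0.37 - 0.16) * 450
    = 0.210 * 450
    = 94.50 mm


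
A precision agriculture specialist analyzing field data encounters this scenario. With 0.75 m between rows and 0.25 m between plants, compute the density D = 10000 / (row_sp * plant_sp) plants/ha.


D = 10000 / (row_sp * plant_sp)
  = 10000 / (0.75 * 0.25)
  = 10000 / 0.1875
  = 53333.33 plants/ha


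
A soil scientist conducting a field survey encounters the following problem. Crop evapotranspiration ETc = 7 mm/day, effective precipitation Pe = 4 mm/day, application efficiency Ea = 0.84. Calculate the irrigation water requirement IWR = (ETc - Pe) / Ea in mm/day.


IWR = (ETc - Pe) / Ea
    = (7 - 4) / 0.84
    = 3 / 0.84
    = 3.57 mm/day


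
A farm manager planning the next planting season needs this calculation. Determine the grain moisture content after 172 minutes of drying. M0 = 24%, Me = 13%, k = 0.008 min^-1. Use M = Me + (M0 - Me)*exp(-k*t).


M = Me + (M0 - Me) * e^(-k*t)
  = 13 + (24 - 13) * e^(-0.008*172)
  = 13 + 11 * e^(-1.376)
  = 13 + 11 * 0.25259
  = 13 + 2.7785
  = 15.78%


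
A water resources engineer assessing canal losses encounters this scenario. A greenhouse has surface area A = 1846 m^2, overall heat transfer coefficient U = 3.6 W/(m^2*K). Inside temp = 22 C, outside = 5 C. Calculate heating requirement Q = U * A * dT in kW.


dT = 22 - (5) = 17 K
Q = U * A * dT
  = 3.6 * 1846 * 17
  = 112975.20 W = 112.98 kW


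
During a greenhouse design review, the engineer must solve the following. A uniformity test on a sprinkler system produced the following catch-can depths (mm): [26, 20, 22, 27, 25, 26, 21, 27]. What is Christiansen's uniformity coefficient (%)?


xbar = 194 / 8 = 24.250
sum|xi - xbar| = 19.500
CU = 100 * (1 - 19.500 / (8 * 24.250))
   = 100 * (1 - 0.1005)
   = 89.95%


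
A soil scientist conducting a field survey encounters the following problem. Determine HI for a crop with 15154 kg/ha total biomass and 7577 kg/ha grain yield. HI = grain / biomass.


HI = grain_yield / biomass
   = 7577 / 15154
   = 0.50


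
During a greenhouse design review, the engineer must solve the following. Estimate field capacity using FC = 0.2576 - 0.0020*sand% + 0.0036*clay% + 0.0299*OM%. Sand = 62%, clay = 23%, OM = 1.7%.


FC = 0.2576 - 0.0020*62 + 0.0036*23 + 0.0299*1.7
   = 0.2576 - 0.1240 + 0.0828 + 0.0508
   = 0.2672


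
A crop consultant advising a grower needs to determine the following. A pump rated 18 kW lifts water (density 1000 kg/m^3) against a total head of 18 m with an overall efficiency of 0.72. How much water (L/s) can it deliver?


Q = (P * 1000 * eta) / (rho * g * H)
  = (18 * 1000 * 0.72) / (1000 * 9.81 * 18)
  = 12960 / 176580
  = 0.07339 m^3/s = 73.39 L/s


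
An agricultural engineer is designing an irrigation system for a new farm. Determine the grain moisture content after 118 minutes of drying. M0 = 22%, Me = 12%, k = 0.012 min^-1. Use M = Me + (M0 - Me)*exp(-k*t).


M = Me + (M0 - Me) * e^(-k*t)
  = 12 + (22 - 12) * e^(-0.012*118)
  = 12 + 10 * e^(-1.416)
  = 12 + 10 * 0.24268
  = 12 + 2.4268
  = 14.43%


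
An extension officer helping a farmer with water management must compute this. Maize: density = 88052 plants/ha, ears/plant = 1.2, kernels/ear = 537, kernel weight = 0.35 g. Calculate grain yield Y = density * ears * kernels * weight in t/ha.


Y = density * ears * kernels * kw
  = 88052 * 1.2 * 537 * 0.35 g/ha
  = 19859248.08 g/ha
  = 19859.25 kg/ha = 19.86 t/ha


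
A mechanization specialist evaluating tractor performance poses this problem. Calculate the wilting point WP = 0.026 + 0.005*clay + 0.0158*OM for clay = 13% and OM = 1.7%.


WP = 0.026 + 0.005*13 + 0.0158*1.7
   = 0.026 + 0.0650 + 0.0269
   = 0.1179


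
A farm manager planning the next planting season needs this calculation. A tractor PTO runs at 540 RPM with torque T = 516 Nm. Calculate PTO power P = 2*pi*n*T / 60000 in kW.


P = 2*pi*n*T / 60000
  = 2*pi * 540 * 516 / 60000
  = 1750746.75 / 60000
  = 29.18 kW


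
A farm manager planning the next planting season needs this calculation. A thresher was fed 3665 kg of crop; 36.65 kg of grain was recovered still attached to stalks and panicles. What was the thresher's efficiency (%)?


eta = (total - unthreshed) / total * 100
    = (3665 - 36.65) / 3665 * 100
    = 3628.35 / 3665 * 100
    = 99%


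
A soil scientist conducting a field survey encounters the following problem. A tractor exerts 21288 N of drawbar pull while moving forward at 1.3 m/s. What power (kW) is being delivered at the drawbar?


P = F * v / 1000
  = 21288 * 1.3 / 1000
  = 27674.40 / 1000
  = 27.67 kW


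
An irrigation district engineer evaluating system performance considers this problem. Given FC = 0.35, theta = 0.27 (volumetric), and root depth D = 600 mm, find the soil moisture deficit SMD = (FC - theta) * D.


SMD = (FC - theta) * D
    = (0.35 - 0.27) * 600
    = 0.080 * 600
    = 48 mm


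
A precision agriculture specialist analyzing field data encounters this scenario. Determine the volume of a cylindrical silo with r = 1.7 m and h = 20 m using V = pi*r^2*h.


V = pi * r^2 * h
  = pi * 1.7^2 * 20
  = pi * 2.89 * 20
  = 181.58 m^3


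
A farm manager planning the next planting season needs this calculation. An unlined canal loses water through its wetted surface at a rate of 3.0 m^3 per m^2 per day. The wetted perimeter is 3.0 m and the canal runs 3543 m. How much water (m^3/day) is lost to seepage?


S = C * P * L
  = 3.0 * 3.0 * 3543
  = 31887 m^3/day


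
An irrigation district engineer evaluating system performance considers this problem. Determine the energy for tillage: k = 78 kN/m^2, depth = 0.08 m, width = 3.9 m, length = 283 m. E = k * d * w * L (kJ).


E = k * d * w * L
  = 78 * 0.08 * 3.9 * 283
  = 6887.09 kJ


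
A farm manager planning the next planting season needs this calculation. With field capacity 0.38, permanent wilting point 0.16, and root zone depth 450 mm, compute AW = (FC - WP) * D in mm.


AW = (FC - WP) * D
   = (0.38 - 0.16) * 450
   = 0.22 * 450
   = 99 mm


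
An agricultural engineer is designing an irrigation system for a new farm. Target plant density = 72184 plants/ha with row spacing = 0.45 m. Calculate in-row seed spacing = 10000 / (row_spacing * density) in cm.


spacing = 10000 / (row_sp * density)
        = 10000 / (0.45 * 72184)
        = 10000 / 32482.80
        = 0.30786 m = 30.79 cm


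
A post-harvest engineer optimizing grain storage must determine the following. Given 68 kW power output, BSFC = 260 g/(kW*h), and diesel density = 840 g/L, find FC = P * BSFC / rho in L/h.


FC = P * BSFC / rho_fuel
   = 68 * 260 / 840
   = 17680 / 840
   = 21.05 L/h


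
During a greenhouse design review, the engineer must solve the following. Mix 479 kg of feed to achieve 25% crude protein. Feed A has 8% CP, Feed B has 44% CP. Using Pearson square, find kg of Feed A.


parts_A = CP_b - target = 44 - 25 = 19
parts_B = target - CP_a = 25 - 8 = 17
total_parts = 19 + 17 = 36
Feed A = 479 * 19 / 36 = 252.81 kg
Feed B = 479 * 17 / 36 = 226.19 kg

252.81 kg


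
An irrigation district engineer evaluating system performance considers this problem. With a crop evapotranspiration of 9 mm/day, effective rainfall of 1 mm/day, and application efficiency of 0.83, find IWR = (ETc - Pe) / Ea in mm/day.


IWR = (ETc - Pe) / Ea
    = (9 - 1) / 0.83
    = 8 / 0.83
    = 9.64 mm/day


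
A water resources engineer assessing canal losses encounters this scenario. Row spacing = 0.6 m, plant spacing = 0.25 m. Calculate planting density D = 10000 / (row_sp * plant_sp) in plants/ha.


D = 10000 / (row_sp * plant_sp)
  = 10000 / (0.6 * 0.25)
  = 10000 / 0.1500
  = 66666.67 plants/ha


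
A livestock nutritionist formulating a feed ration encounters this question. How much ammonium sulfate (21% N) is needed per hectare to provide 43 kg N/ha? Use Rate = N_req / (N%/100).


Rate = N_required / (N_content / 100)
     = 43 / (21 / 100)
     = 43 / 0.21
     = 204.76 kg/ha


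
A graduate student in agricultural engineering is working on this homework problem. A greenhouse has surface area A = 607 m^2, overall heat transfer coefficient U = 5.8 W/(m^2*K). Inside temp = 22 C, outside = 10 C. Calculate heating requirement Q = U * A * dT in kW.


dT = 22 - (10) = 12 K
Q = U * A * dT
  = 5.8 * 607 * 12
  = 42247.20 W = 42.25 kW


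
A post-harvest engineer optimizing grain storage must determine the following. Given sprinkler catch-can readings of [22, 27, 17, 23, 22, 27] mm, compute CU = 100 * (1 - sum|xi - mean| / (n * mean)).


xbar = 138 / 6 = 23
sum|xi - xbar| = 16
CU = 100 * (1 - 16 / (6 * 23))
   = 100 * (1 - 0.1159)
   = 88.41%


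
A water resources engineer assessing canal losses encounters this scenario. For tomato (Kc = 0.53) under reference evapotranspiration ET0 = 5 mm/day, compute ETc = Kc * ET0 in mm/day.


ETc = Kc * ET0
    = 0.53 * 5
    = 2.65 mm/day


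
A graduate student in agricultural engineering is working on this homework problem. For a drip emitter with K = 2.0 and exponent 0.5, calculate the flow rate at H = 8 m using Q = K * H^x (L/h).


Q = K * H^x
  = 2.0 * 8^0.5
  = 2.0 * 2.8284
  = 5.66 L/h


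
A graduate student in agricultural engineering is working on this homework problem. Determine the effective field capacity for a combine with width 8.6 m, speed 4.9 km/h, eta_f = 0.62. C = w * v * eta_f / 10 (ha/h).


C = w * v * eta_f / 10
  = 8.6 * 4.9 * 0.62 / 10
  = 26.13 / 10
  = 2.61 ha/h


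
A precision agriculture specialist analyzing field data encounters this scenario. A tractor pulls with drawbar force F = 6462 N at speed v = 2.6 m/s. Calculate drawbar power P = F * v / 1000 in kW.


P = F * v / 1000
  = 6462 * 2.6 / 1000
  = 16801.20 / 1000
  = 16.80 kW


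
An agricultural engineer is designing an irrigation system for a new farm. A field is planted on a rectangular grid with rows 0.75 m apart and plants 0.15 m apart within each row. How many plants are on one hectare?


D = 10000 / (row_sp * plant_sp)
  = 10000 / (0.75 * 0.15)
  = 10000 / 0.1125
  = 88888.89 plants/ha


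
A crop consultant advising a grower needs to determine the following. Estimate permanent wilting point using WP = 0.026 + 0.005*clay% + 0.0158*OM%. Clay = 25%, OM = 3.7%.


WP = 0.026 + 0.005*25 + 0.0158*3.7
   = 0.026 + 0.1250 + 0.0585
   = 0.2095


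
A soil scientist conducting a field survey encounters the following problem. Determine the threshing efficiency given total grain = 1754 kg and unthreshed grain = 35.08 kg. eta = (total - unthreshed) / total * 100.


eta = (total - unthreshed) / total * 100
    = (1754 - 35.08) / 1754 * 100
    = 1718.92 / 1754 * 100
    = 98%


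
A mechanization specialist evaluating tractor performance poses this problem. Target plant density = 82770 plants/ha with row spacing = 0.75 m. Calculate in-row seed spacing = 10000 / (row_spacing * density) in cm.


spacing = 10000 / (row_sp * density)
        = 10000 / (0.75 * 82770)
        = 10000 / 62077.50
        = 0.16109 m = 16.11 cm


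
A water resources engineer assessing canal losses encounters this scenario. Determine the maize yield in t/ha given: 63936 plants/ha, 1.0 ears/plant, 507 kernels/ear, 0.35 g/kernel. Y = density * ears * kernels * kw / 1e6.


Y = density * ears * kernels * kw
  = 63936 * 1.0 * 507 * 0.35 g/ha
  = 11345443.20 g/ha
  = 11345.44 kg/ha = 11.35 t/ha


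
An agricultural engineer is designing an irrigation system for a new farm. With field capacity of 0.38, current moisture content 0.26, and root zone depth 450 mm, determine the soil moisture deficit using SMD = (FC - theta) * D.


SMD = (FC - theta) * D
    = (0.38 - 0.26) * 450
    = 0.120 * 450
    = 54 mm


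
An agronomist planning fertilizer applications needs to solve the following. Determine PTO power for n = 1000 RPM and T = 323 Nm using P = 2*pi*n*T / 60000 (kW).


P = 2*pi*n*T / 60000
  = 2*pi * 1000 * 323 / 60000
  = 2029468.85 / 60000
  = 33.82 kW
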